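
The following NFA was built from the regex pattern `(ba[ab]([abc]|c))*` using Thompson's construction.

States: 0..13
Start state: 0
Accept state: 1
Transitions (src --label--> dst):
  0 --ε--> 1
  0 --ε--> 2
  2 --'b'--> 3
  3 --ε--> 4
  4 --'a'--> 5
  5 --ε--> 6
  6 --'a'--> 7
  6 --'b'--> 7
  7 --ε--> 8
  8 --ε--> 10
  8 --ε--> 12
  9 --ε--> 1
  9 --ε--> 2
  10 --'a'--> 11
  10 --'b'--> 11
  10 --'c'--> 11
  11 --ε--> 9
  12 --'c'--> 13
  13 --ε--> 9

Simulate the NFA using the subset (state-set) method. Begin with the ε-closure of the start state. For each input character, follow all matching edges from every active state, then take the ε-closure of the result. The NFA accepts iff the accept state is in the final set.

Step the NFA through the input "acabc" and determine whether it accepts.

initial (ε-close {0}): {0,1,2}
'a' @ 1: {}  — state set empty
rest 'cabc' ignored (set empty)
after full input: {}  (accept=1 not in)

Answer: REJECT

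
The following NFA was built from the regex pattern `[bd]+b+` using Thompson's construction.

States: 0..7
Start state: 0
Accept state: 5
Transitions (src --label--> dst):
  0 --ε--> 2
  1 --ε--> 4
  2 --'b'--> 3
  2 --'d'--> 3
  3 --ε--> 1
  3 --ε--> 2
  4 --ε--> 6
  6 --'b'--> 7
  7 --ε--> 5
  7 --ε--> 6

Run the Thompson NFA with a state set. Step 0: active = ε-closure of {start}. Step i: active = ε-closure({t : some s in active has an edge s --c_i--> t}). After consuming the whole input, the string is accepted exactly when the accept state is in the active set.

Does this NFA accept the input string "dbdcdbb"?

start: ε-closure({0}) = {0,2}
'd' @ 1: {1,2,3,4,6}
'b' @ 2: {1,2,3,4,5,6,7}  (accept∈set)
'd' @ 3: {1,2,3,4,6}
'c' @ 4: {}  — state set empty
rest 'dbb' ignored (set empty)
after full input: {}  (accept=5 not in)

Answer: REJECT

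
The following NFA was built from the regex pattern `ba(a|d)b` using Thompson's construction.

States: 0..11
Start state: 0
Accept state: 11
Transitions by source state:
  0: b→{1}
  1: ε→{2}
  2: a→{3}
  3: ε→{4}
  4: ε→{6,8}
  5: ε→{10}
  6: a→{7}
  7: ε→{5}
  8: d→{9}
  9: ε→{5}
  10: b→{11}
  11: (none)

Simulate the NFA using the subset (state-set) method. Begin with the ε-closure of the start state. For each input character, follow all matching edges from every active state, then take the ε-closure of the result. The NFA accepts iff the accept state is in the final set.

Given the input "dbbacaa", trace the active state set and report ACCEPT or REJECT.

Answer: REJECT

Derivation:
initial (ε-close {0}): {0}
'd' @ 1: {}  — dead — no transitions
rest 'bbacaa' ignored (set empty)
final: {}; accept 11 not in set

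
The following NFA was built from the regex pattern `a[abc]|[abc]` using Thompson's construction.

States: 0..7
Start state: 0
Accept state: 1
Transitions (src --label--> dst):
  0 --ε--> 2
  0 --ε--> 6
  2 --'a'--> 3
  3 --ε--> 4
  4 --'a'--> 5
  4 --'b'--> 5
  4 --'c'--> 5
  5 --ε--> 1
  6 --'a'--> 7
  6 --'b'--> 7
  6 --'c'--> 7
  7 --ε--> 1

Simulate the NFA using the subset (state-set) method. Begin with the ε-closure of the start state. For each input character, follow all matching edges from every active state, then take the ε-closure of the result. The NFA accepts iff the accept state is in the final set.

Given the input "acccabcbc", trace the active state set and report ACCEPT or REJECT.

initial (ε-close {0}): {0,2,6}
'a' @ 1: {1,3,4,7}  ✓accept
'c' @ 2: {1,5}  ✓accept
'c' @ 3: {}  — no active states
rest 'cabcbc' ignored (set empty)
final: {}; accept 1 not in set

Answer: REJECT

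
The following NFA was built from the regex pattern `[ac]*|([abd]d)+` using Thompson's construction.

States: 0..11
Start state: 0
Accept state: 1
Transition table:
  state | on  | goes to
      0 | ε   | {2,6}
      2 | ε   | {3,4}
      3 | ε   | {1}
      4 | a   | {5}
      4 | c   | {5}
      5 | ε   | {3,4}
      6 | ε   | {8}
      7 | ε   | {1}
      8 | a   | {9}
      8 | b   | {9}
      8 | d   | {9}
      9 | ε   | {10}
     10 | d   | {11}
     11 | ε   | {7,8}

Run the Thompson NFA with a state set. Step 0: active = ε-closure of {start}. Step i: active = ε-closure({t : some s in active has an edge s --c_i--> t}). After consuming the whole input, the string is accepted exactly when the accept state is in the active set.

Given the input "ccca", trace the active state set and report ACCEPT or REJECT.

Answer: ACCEPT

Steps:
start: ε-closure({0}) = {0,1,2,3,4,6,8}
'c' @ 1: {1,3,4,5}  (accept∈set)
'c' @ 2: {1,3,4,5}  (accept∈set)
'c' @ 3: {1,3,4,5}  (accept∈set)
'a' @ 4: {1,3,4,5}  (accept∈set)
final: {1,3,4,5}; accept 1 in set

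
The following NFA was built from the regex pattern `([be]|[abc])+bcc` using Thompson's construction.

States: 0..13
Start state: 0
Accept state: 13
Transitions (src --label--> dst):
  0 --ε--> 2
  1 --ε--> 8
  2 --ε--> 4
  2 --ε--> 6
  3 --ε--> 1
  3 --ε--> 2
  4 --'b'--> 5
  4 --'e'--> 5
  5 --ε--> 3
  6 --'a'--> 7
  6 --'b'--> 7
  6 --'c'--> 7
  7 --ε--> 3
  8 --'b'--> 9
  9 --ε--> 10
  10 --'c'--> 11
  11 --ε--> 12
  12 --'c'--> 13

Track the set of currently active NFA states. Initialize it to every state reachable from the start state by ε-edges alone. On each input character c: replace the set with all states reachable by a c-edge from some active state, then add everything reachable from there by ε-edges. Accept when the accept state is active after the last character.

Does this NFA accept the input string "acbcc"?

S₀ = ε-closure({0}) = {0,2,4,6}
'a' @ 1: {1,2,3,4,6,7,8}
'c' @ 2: {1,2,3,4,6,7,8}
'b' @ 3: {1,2,3,4,5,6,7,8,9,10}
'c' @ 4: {1,2,3,4,6,7,8,11,12}
'c' @ 5: {1,2,3,4,6,7,8,13}  [accepting]
final: {1,2,3,4,6,7,8,13}; accept 13 in set

Answer: ACCEPT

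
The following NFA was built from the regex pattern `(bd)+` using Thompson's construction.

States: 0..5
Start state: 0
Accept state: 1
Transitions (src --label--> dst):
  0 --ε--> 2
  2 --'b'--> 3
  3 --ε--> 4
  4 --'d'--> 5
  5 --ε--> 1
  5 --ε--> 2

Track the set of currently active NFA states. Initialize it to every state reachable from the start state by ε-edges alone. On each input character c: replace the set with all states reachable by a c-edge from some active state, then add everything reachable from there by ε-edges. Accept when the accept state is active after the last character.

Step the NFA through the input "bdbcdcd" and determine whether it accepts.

start: ε-closure({0}) = {0,2}
'b' @ 1: {3,4}
'd' @ 2: {1,2,5}  (accept∈set)
'b' @ 3: {3,4}
'c' @ 4: {}  — state set empty
rest 'dcd' ignored (set empty)
after full input: {}  (accept=1 not in)

Answer: REJECT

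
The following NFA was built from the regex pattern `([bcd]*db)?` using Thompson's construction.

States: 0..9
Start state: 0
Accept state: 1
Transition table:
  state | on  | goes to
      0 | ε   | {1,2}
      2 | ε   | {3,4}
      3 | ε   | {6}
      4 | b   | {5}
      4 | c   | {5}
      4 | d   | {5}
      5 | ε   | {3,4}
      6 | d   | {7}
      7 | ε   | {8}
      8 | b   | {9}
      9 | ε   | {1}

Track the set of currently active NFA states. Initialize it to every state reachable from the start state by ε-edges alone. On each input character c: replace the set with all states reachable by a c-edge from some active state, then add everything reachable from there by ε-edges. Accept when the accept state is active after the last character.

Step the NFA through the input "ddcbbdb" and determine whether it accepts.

Answer: ACCEPT

Trace:
initial (ε-close {0}): {0,1,2,3,4,6}
'd' @ 1: {3,4,5,6,7,8}
'd' @ 2: {3,4,5,6,7,8}
'c' @ 3: {3,4,5,6}
'b' @ 4: {3,4,5,6}
'b' @ 5: {3,4,5,6}
'd' @ 6: {3,4,5,6,7,8}
'b' @ 7: {1,3,4,5,6,9}  ✓accept
after full input: {1,3,4,5,6,9}  (accept=1 in)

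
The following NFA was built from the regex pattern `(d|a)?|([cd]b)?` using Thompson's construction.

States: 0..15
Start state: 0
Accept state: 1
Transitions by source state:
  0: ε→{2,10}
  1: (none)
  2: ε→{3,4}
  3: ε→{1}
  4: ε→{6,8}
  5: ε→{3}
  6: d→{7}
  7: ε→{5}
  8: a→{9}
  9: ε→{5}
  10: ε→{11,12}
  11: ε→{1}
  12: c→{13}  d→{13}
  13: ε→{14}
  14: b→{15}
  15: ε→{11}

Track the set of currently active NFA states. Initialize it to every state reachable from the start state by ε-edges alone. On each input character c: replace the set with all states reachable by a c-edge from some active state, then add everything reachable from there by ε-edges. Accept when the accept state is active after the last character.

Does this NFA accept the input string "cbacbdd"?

start: ε-closure({0}) = {0,1,2,3,4,6,8,10,11,12}
'c' @ 1: {13,14}
'b' @ 2: {1,11,15}  ✓accept
'a' @ 3: {}  — state set empty
rest 'cbdd' ignored (set empty)
after full input: {}  (accept=1 not in)

Answer: REJECT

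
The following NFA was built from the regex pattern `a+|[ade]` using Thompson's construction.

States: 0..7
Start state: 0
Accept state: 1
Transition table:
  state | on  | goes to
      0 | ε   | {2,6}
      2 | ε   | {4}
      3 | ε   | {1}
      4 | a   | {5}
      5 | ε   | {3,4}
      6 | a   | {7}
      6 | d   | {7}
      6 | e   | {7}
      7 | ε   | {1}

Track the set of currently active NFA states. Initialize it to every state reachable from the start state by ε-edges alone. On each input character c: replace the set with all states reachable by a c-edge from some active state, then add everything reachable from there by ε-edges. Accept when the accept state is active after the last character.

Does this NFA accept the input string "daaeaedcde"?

initial (ε-close {0}): {0,2,4,6}
'd' @ 1: {1,7}  ✓accept
'a' @ 2: {}  — no active states
rest 'aeaedcde' ignored (set empty)
end set {} — state 1 not in

Answer: REJECT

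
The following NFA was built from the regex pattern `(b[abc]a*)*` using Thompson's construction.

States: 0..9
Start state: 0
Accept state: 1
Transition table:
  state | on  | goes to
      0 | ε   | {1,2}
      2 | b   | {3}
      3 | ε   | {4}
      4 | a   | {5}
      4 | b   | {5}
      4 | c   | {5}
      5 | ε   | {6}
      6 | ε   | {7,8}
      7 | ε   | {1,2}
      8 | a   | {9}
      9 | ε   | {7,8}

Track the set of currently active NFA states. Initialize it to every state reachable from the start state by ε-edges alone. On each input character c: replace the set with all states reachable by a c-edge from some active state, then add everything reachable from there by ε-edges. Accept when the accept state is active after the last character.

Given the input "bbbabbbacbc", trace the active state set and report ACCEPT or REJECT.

S₀ = ε-closure({0}) = {0,1,2}
'b' @ 1: {3,4}
'b' @ 2: {1,2,5,6,7,8}  (accept∈set)
'b' @ 3: {3,4}
'a' @ 4: {1,2,5,6,7,8}  (accept∈set)
'b' @ 5: {3,4}
'b' @ 6: {1,2,5,6,7,8}  (accept∈set)
'b' @ 7: {3,4}
'a' @ 8: {1,2,5,6,7,8}  (accept∈set)
'c' @ 9: {}  — no active states
rest 'bc' ignored (set empty)
after full input: {}  (accept=1 not in)

Answer: REJECT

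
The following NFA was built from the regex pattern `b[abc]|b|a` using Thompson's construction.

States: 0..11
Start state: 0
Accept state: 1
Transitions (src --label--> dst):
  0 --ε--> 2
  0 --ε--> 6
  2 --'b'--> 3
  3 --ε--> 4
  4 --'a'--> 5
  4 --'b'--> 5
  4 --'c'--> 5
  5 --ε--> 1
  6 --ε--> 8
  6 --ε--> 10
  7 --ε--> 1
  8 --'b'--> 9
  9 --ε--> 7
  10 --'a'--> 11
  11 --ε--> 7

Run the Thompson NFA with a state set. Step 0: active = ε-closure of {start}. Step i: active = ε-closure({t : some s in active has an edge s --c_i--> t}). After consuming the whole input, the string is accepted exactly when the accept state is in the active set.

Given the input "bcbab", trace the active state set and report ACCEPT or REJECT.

Answer: REJECT

Trace:
start: ε-closure({0}) = {0,2,6,8,10}
'b' @ 1: {1,3,4,7,9}  (accept∈set)
'c' @ 2: {1,5}  (accept∈set)
'b' @ 3: {}  — dead — no transitions
rest 'ab' ignored (set empty)
end set {} — state 1 not in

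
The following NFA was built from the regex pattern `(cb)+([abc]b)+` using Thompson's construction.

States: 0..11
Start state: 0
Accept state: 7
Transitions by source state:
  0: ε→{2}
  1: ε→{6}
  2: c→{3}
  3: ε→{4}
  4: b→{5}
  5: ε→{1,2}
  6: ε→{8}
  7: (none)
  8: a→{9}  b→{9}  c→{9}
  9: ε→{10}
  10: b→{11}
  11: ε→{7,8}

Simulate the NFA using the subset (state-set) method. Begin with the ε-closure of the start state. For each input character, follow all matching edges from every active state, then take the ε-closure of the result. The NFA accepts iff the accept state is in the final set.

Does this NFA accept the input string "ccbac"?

initial (ε-close {0}): {0,2}
'c' @ 1: {3,4}
'c' @ 2: {}  — dead — no transitions
rest 'bac' ignored (set empty)
final: {}; accept 7 not in set

Answer: REJECT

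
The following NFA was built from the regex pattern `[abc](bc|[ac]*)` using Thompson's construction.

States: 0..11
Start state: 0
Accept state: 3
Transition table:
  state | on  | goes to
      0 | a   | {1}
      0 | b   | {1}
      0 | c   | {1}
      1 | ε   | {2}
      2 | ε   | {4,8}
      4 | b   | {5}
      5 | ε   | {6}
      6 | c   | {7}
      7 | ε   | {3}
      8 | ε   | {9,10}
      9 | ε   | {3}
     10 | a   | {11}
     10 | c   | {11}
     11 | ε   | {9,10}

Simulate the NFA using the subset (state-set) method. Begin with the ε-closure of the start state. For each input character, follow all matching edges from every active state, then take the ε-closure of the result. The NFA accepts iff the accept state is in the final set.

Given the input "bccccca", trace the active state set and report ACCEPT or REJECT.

Answer: ACCEPT

Trace:
start: ε-closure({0}) = {0}
'b' @ 1: {1,2,3,4,8,9,10}  [accepting]
'c' @ 2: {3,9,10,11}  [accepting]
'c' @ 3: {3,9,10,11}  [accepting]
'c' @ 4: {3,9,10,11}  [accepting]
'c' @ 5: {3,9,10,11}  [accepting]
'c' @ 6: {3,9,10,11}  [accepting]
'a' @ 7: {3,9,10,11}  [accepting]
after full input: {3,9,10,11}  (accept=3 in)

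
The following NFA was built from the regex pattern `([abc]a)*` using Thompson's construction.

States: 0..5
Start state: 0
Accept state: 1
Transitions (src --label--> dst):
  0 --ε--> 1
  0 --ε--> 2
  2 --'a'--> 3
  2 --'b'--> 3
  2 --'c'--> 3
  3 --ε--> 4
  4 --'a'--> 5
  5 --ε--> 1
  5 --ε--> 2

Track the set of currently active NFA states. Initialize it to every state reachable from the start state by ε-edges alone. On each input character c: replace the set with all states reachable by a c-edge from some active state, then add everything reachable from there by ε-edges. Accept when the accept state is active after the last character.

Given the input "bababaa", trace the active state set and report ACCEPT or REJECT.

start: ε-closure({0}) = {0,1,2}
'b' @ 1: {3,4}
'a' @ 2: {1,2,5}  ✓accept
'b' @ 3: {3,4}
'a' @ 4: {1,2,5}  ✓accept
'b' @ 5: {3,4}
'a' @ 6: {1,2,5}  ✓accept
'a' @ 7: {3,4}
end set {3,4} — state 1 not in

Answer: REJECT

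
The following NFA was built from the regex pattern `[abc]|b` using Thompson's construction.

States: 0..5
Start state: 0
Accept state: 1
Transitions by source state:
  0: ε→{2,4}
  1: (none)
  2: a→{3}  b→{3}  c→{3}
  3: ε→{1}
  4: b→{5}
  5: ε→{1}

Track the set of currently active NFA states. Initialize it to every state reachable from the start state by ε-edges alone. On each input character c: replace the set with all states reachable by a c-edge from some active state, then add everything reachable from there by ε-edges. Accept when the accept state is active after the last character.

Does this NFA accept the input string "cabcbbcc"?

Answer: REJECT

Derivation:
start: ε-closure({0}) = {0,2,4}
'c' @ 1: {1,3}  (accept∈set)
'a' @ 2: {}  — state set empty
rest 'bcbbcc' ignored (set empty)
end set {} — state 1 not in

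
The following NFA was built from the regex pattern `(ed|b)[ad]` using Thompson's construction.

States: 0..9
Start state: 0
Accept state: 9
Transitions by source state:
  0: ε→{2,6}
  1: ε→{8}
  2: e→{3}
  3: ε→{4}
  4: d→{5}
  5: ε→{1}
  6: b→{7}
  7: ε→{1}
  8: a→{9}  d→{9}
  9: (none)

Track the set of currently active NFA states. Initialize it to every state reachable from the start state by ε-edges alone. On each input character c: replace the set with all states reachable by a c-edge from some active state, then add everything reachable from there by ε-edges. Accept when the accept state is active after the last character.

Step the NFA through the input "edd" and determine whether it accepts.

S₀ = ε-closure({0}) = {0,2,6}
'e' @ 1: {3,4}
'd' @ 2: {1,5,8}
'd' @ 3: {9}  (accept∈set)
after full input: {9}  (accept=9 in)

Answer: ACCEPT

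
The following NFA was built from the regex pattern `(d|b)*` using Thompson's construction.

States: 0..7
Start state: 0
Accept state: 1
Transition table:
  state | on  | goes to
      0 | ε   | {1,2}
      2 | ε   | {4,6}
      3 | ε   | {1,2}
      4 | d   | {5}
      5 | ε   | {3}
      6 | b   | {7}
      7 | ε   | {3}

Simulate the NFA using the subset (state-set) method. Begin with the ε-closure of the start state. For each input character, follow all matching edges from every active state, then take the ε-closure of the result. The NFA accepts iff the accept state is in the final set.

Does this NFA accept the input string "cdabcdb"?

S₀ = ε-closure({0}) = {0,1,2,4,6}
'c' @ 1: {}  — dead — no transitions
rest 'dabcdb' ignored (set empty)
after full input: {}  (accept=1 not in)

Answer: REJECT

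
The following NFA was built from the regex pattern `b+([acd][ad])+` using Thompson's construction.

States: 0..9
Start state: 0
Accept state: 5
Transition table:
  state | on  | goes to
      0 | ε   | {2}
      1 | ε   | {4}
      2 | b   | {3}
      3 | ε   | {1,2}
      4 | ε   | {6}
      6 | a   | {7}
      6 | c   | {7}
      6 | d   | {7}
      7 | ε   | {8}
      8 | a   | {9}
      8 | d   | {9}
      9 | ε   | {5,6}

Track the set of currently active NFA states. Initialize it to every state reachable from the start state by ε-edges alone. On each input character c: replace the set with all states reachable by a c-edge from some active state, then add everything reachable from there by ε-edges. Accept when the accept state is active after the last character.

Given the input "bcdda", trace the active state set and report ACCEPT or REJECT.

S₀ = ε-closure({0}) = {0,2}
'b' @ 1: {1,2,3,4,6}
'c' @ 2: {7,8}
'd' @ 3: {5,6,9}  ✓accept
'd' @ 4: {7,8}
'a' @ 5: {5,6,9}  ✓accept
final: {5,6,9}; accept 5 in set

Answer: ACCEPT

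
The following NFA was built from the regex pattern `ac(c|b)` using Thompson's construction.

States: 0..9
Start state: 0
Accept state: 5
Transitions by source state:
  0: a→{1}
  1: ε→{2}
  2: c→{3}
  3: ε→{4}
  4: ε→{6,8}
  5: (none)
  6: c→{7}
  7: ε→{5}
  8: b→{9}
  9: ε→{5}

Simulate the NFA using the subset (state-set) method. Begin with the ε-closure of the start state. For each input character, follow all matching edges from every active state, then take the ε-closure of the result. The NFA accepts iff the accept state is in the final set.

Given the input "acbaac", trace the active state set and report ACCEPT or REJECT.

Answer: REJECT

Trace:
start: ε-closure({0}) = {0}
'a' @ 1: {1,2}
'c' @ 2: {3,4,6,8}
'b' @ 3: {5,9}  [accepting]
'a' @ 4: {}  — dead — no transitions
rest 'ac' ignored (set empty)
final: {}; accept 5 not in set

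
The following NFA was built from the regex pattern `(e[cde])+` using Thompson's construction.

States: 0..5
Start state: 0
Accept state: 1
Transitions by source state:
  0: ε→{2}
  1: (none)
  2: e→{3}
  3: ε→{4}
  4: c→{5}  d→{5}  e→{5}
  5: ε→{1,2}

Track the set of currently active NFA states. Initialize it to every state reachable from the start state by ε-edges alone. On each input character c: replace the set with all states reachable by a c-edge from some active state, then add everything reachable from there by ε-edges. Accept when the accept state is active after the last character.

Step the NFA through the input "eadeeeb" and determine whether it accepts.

initial (ε-close {0}): {0,2}
'e' @ 1: {3,4}
'a' @ 2: {}  — no active states
rest 'deeeb' ignored (set empty)
final: {}; accept 1 not in set

Answer: REJECT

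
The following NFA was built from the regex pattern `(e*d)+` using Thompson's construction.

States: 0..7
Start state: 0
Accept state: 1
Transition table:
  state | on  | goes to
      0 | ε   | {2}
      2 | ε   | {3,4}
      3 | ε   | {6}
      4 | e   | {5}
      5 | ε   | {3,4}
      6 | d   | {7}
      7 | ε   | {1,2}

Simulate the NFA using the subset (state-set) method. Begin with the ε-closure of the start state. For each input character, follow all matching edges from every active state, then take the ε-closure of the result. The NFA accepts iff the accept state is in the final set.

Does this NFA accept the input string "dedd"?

Answer: ACCEPT

Derivation:
initial (ε-close {0}): {0,2,3,4,6}
'd' @ 1: {1,2,3,4,6,7}  (accept∈set)
'e' @ 2: {3,4,5,6}
'd' @ 3: {1,2,3,4,6,7}  (accept∈set)
'd' @ 4: {1,2,3,4,6,7}  (accept∈set)
end set {1,2,3,4,6,7} — state 1 in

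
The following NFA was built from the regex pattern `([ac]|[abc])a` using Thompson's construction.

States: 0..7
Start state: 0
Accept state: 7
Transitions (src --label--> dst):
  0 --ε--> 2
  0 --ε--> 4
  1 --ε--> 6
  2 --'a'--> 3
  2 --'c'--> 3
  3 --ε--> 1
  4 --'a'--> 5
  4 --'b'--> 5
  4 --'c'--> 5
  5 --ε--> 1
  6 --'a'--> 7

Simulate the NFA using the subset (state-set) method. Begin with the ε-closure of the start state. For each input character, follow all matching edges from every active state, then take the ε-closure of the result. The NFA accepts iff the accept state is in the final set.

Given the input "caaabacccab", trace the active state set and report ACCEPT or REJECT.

start: ε-closure({0}) = {0,2,4}
'c' @ 1: {1,3,5,6}
'a' @ 2: {7}  [accepting]
'a' @ 3: {}  — dead — no transitions
rest 'abacccab' ignored (set empty)
end set {} — state 7 not in

Answer: REJECT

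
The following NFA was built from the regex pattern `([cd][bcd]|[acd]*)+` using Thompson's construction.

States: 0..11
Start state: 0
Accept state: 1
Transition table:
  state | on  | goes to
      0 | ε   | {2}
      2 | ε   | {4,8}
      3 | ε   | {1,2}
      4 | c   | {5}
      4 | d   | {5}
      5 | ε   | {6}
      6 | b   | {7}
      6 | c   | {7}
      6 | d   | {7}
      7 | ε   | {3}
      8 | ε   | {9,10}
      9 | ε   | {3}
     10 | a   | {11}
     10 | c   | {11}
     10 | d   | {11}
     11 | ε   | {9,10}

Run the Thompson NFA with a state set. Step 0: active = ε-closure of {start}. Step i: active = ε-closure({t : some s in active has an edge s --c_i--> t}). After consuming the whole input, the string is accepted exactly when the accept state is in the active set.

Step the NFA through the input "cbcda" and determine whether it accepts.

Answer: ACCEPT

Trace:
start: ε-closure({0}) = {0,1,2,3,4,8,9,10}
'c' @ 1: {1,2,3,4,5,6,8,9,10,11}  (accept∈set)
'b' @ 2: {1,2,3,4,7,8,9,10}  (accept∈set)
'c' @ 3: {1,2,3,4,5,6,8,9,10,11}  (accept∈set)
'd' @ 4: {1,2,3,4,5,6,7,8,9,10,11}  (accept∈set)
'a' @ 5: {1,2,3,4,8,9,10,11}  (accept∈set)
final: {1,2,3,4,8,9,10,11}; accept 1 in set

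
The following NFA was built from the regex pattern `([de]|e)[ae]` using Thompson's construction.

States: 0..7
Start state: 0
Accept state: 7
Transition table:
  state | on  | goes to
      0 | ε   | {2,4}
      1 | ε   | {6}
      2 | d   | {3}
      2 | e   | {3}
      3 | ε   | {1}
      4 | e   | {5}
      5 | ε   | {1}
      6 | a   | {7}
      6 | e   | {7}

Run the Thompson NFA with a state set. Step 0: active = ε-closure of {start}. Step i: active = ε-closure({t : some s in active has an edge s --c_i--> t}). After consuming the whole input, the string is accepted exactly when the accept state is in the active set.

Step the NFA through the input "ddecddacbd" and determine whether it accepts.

start: ε-closure({0}) = {0,2,4}
'd' @ 1: {1,3,6}
'd' @ 2: {}  — no active states
rest 'ecddacbd' ignored (set empty)
final: {}; accept 7 not in set

Answer: REJECT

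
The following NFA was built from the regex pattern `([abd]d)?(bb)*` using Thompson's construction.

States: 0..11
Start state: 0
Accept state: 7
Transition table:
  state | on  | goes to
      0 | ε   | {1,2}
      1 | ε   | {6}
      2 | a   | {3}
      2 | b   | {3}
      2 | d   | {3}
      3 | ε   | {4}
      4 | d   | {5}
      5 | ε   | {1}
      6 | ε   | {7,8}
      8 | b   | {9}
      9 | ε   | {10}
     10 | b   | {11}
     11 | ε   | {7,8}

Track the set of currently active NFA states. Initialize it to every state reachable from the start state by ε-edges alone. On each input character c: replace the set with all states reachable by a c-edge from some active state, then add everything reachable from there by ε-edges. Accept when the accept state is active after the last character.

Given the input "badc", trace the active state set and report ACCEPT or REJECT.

initial (ε-close {0}): {0,1,2,6,7,8}
'b' @ 1: {3,4,9,10}
'a' @ 2: {}  — state set empty
rest 'dc' ignored (set empty)
final: {}; accept 7 not in set

Answer: REJECT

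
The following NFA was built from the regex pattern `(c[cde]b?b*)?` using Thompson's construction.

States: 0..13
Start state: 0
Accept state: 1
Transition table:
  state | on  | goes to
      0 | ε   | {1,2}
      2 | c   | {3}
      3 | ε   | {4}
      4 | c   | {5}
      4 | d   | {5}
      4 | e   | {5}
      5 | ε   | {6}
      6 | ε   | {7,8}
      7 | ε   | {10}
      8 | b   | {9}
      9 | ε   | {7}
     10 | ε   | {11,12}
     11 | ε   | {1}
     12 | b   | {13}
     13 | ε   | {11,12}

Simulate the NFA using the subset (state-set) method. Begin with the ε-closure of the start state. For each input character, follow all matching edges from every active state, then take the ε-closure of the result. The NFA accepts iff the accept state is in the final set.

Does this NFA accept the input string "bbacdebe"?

Answer: REJECT

Steps:
initial (ε-close {0}): {0,1,2}
'b' @ 1: {}  — no active states
rest 'bacdebe' ignored (set empty)
final: {}; accept 1 not in set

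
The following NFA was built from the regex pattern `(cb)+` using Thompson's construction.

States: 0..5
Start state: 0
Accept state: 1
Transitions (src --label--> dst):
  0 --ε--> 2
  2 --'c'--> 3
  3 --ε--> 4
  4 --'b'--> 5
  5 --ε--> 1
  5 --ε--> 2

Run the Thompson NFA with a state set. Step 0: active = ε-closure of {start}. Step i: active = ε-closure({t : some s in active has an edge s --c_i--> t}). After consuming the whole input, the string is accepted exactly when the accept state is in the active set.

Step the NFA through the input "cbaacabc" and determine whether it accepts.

Answer: REJECT

Trace:
initial (ε-close {0}): {0,2}
'c' @ 1: {3,4}
'b' @ 2: {1,2,5}  (accept∈set)
'a' @ 3: {}  — no active states
rest 'acabc' ignored (set empty)
final: {}; accept 1 not in set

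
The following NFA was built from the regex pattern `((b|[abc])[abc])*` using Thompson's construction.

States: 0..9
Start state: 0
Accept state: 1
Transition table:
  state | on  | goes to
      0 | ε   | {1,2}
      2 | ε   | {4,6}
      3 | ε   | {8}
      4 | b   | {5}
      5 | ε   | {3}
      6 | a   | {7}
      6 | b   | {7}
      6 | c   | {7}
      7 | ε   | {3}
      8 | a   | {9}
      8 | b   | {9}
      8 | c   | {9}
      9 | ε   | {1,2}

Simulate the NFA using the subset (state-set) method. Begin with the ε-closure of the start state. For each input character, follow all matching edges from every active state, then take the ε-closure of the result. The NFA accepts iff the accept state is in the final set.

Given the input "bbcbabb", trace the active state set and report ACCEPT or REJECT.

start: ε-closure({0}) = {0,1,2,4,6}
'b' @ 1: {3,5,7,8}
'b' @ 2: {1,2,4,6,9}  (accept∈set)
'c' @ 3: {3,7,8}
'b' @ 4: {1,2,4,6,9}  (accept∈set)
'a' @ 5: {3,7,8}
'b' @ 6: {1,2,4,6,9}  (accept∈set)
'b' @ 7: {3,5,7,8}
final: {3,5,7,8}; accept 1 not in set

Answer: REJECT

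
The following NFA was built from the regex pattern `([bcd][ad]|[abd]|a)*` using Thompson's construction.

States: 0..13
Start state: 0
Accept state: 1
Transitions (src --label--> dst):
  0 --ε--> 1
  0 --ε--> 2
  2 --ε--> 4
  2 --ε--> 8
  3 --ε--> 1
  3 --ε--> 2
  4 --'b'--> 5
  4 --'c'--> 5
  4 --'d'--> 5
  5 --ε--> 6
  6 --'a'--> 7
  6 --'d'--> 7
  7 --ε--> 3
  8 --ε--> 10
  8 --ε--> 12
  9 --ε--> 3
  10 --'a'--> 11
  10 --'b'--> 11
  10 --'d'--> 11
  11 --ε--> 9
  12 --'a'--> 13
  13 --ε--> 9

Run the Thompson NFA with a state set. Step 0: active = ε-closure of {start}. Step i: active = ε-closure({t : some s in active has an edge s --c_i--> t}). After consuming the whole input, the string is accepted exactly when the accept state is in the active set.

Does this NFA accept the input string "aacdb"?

Answer: ACCEPT

Derivation:
S₀ = ε-closure({0}) = {0,1,2,4,8,10,12}
'a' @ 1: {1,2,3,4,8,9,10,11,12,13}  [accepting]
'a' @ 2: {1,2,3,4,8,9,10,11,12,13}  [accepting]
'c' @ 3: {5,6}
'd' @ 4: {1,2,3,4,7,8,10,12}  [accepting]
'b' @ 5: {1,2,3,4,5,6,8,9,10,11,12}  [accepting]
after full input: {1,2,3,4,5,6,8,9,10,11,12}  (accept=1 in)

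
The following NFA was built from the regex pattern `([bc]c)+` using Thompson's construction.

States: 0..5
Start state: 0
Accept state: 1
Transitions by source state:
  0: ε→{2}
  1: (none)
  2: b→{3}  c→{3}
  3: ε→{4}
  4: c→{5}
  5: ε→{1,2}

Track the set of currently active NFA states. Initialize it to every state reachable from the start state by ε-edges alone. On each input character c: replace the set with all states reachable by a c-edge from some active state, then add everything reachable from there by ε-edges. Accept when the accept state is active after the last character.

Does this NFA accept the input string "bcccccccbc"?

Answer: ACCEPT

Derivation:
initial (ε-close {0}): {0,2}
'b' @ 1: {3,4}
'c' @ 2: {1,2,5}  ✓accept
'c' @ 3: {3,4}
'c' @ 4: {1,2,5}  ✓accept
'c' @ 5: {3,4}
'c' @ 6: {1,2,5}  ✓accept
'c' @ 7: {3,4}
'c' @ 8: {1,2,5}  ✓accept
'b' @ 9: {3,4}
'c' @ 10: {1,2,5}  ✓accept
after full input: {1,2,5}  (accept=1 in)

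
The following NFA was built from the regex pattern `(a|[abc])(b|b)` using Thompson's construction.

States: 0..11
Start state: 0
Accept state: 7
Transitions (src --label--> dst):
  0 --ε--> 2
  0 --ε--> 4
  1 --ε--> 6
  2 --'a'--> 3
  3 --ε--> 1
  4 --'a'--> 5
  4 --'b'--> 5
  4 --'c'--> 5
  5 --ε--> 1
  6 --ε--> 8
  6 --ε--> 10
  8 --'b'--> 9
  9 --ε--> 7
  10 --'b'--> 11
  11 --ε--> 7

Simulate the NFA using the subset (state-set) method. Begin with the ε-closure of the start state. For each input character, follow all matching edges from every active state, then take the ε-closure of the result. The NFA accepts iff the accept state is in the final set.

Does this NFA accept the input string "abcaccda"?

S₀ = ε-closure({0}) = {0,2,4}
'a' @ 1: {1,3,5,6,8,10}
'b' @ 2: {7,9,11}  [accepting]
'c' @ 3: {}  — dead — no transitions
rest 'accda' ignored (set empty)
after full input: {}  (accept=7 not in)

Answer: REJECT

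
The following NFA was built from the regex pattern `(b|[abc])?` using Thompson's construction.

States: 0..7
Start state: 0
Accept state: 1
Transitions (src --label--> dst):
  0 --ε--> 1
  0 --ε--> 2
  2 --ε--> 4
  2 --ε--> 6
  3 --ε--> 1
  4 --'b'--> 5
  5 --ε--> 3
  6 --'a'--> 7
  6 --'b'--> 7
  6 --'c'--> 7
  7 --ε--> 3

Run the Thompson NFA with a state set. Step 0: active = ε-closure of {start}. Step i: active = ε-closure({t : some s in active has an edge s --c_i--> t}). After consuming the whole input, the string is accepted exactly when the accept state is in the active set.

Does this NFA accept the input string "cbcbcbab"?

Answer: REJECT

Derivation:
initial (ε-close {0}): {0,1,2,4,6}
'c' @ 1: {1,3,7}  (accept∈set)
'b' @ 2: {}  — no active states
rest 'cbcbab' ignored (set empty)
after full input: {}  (accept=1 not in)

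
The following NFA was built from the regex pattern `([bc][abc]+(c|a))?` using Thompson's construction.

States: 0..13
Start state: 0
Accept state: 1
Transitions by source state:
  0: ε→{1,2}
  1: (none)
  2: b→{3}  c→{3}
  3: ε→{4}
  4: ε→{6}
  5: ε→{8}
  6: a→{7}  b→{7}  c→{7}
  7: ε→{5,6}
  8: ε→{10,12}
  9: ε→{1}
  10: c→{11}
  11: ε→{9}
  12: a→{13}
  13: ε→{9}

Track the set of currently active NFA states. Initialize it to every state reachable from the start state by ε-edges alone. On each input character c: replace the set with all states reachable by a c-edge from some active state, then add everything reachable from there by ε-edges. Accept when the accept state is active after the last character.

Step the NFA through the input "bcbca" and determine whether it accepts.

Answer: ACCEPT

Derivation:
S₀ = ε-closure({0}) = {0,1,2}
'b' @ 1: {3,4,6}
'c' @ 2: {5,6,7,8,10,12}
'b' @ 3: {5,6,7,8,10,12}
'c' @ 4: {1,5,6,7,8,9,10,11,12}  [accepting]
'a' @ 5: {1,5,6,7,8,9,10,12,13}  [accepting]
after full input: {1,5,6,7,8,9,10,12,13}  (accept=1 in)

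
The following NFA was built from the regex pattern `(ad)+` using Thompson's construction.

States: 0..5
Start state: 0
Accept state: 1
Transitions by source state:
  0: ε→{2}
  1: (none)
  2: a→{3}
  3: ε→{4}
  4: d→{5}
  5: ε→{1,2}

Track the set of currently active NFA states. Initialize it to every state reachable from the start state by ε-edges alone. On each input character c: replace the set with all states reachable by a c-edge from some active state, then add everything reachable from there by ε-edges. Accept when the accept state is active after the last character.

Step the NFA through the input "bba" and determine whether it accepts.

Answer: REJECT

Steps:
initial (ε-close {0}): {0,2}
'b' @ 1: {}  — no active states
rest 'ba' ignored (set empty)
final: {}; accept 1 not in set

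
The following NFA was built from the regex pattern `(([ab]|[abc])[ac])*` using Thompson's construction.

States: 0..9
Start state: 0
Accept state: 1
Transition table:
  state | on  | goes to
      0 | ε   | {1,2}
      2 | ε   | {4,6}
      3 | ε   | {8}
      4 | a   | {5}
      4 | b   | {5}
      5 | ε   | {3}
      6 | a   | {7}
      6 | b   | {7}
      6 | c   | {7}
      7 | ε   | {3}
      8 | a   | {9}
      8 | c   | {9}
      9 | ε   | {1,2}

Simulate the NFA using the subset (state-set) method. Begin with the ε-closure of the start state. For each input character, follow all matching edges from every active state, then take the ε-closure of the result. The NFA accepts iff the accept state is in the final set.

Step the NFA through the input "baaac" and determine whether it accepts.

S₀ = ε-closure({0}) = {0,1,2,4,6}
'b' @ 1: {3,5,7,8}
'a' @ 2: {1,2,4,6,9}  ✓accept
'a' @ 3: {3,5,7,8}
'a' @ 4: {1,2,4,6,9}  ✓accept
'c' @ 5: {3,7,8}
final: {3,7,8}; accept 1 not in set

Answer: REJECT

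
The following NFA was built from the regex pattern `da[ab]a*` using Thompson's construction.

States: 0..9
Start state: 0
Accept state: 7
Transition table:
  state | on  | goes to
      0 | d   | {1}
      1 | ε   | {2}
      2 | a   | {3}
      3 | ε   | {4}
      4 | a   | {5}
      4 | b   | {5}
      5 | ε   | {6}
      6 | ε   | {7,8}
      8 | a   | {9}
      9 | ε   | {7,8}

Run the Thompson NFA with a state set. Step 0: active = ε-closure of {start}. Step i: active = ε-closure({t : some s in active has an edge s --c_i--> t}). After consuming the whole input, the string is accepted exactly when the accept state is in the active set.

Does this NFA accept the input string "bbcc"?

start: ε-closure({0}) = {0}
'b' @ 1: {}  — state set empty
rest 'bcc' ignored (set empty)
after full input: {}  (accept=7 not in)

Answer: REJECT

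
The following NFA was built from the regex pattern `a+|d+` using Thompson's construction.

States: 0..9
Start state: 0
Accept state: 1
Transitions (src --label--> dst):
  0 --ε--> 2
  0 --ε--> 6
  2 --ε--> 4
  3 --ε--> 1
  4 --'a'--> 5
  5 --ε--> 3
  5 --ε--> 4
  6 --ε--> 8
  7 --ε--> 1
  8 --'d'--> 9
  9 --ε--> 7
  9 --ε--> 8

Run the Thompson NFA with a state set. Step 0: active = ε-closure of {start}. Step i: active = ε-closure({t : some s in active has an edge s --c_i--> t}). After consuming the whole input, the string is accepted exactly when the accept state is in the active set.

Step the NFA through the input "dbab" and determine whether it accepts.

start: ε-closure({0}) = {0,2,4,6,8}
'd' @ 1: {1,7,8,9}  (accept∈set)
'b' @ 2: {}  — no active states
rest 'ab' ignored (set empty)
end set {} — state 1 not in

Answer: REJECT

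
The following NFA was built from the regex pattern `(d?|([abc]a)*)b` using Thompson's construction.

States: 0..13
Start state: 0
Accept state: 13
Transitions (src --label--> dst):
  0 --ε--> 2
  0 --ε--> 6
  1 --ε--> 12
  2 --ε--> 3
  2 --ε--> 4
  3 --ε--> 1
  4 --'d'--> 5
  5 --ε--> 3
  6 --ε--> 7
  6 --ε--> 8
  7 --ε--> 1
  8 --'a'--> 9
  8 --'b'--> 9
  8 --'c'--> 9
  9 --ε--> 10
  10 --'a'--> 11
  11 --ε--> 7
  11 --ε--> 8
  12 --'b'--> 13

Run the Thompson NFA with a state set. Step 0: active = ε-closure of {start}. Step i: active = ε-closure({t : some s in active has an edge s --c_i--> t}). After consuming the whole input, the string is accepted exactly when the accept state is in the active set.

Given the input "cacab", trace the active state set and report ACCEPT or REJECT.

start: ε-closure({0}) = {0,1,2,3,4,6,7,8,12}
'c' @ 1: {9,10}
'a' @ 2: {1,7,8,11,12}
'c' @ 3: {9,10}
'a' @ 4: {1,7,8,11,12}
'b' @ 5: {9,10,13}  ✓accept
end set {9,10,13} — state 13 in

Answer: ACCEPT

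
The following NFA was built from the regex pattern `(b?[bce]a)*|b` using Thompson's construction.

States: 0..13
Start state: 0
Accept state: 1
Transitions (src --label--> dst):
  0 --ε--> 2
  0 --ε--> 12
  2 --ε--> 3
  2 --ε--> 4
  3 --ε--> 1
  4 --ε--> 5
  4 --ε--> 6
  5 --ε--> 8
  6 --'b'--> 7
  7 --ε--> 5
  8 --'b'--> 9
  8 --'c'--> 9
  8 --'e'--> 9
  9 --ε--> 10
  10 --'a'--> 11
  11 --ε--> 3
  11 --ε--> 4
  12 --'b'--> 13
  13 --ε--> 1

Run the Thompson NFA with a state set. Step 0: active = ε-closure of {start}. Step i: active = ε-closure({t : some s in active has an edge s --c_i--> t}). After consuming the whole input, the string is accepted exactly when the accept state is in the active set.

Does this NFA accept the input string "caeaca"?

start: ε-closure({0}) = {0,1,2,3,4,5,6,8,12}
'c' @ 1: {9,10}
'a' @ 2: {1,3,4,5,6,8,11}  [accepting]
'e' @ 3: {9,10}
'a' @ 4: {1,3,4,5,6,8,11}  [accepting]
'c' @ 5: {9,10}
'a' @ 6: {1,3,4,5,6,8,11}  [accepting]
end set {1,3,4,5,6,8,11} — state 1 in

Answer: ACCEPT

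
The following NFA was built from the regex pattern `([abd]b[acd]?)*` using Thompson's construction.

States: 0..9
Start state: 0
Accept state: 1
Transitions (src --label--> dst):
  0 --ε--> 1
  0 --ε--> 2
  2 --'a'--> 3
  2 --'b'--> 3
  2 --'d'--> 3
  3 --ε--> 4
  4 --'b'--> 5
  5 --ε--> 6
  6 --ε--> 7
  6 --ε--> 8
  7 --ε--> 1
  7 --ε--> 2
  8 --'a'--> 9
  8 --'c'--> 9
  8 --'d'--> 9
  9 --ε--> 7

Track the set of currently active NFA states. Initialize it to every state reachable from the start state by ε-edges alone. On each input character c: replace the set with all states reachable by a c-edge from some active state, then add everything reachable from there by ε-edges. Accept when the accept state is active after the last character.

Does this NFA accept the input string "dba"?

start: ε-closure({0}) = {0,1,2}
'd' @ 1: {3,4}
'b' @ 2: {1,2,5,6,7,8}  ✓accept
'a' @ 3: {1,2,3,4,7,9}  ✓accept
end set {1,2,3,4,7,9} — state 1 in

Answer: ACCEPT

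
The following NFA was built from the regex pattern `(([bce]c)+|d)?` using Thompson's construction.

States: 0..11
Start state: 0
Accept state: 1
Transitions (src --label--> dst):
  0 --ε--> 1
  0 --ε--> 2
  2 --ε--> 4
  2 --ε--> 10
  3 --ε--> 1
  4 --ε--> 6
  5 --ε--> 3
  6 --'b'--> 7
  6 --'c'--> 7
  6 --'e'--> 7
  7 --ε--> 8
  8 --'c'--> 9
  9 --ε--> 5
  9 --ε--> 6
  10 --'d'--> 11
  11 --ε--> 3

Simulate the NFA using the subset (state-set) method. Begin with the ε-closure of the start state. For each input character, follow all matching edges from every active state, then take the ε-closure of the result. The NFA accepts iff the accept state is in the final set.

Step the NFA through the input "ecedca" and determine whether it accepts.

start: ε-closure({0}) = {0,1,2,4,6,10}
'e' @ 1: {7,8}
'c' @ 2: {1,3,5,6,9}  [accepting]
'e' @ 3: {7,8}
'd' @ 4: {}  — no active states
rest 'ca' ignored (set empty)
after full input: {}  (accept=1 not in)

Answer: REJECT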